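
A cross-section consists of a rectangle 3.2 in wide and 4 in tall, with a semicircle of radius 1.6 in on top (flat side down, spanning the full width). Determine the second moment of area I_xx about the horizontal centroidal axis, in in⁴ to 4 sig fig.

Decompose the section into non-overlapping parts with the origin at the bottom-left of its bounding rectangle.
Rectangular body: 3.2 × 4, A = 12.8 in², y = 2 in, Ī = 17.0667 in⁴.
Semicircular cap: semicircle r = 1.6, A = 4.02124 in², y = 4.67906 in, Ī = 0.719303 in⁴.
Centroid: ȳ = ΣA·y / ΣA = 2.64045 in.
Transfer each piece to the horizontal centroidal axis using Ī + A·d² with d = y − 2.64045:
  rectangular body: d = -0.640449 in → contributes +22.3169 in⁴
  semicircular cap: d = 2.03861 in → contributes +17.4313 in⁴
Total I = 39.7482 in⁴.

I_xx ≈ 39.75 in⁴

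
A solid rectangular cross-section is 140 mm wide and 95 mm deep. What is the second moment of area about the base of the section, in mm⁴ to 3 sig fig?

I_base ≈ 4.00 × 10⁷ mm⁴

The section: 140 × 95, A = 13 300 mm², y = 47.5 mm, Ī = 10 002 708 mm⁴.
Transfer it to a horizontal axis along the bottom face using Ī + A·d² with d = y − 0:
  the section: d = 47.5 mm → contributes +40 010 833 mm⁴
Total I = 40 010 833 mm⁴.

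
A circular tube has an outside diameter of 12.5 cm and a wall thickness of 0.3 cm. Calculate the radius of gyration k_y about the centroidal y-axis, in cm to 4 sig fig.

Split into non-overlapping primitives; take the origin at the lower-left of the bounding box.
Outer circle: ⌀12.5, A = 122.718 cm², x = 6.25 cm, Ī = 1198.42 cm⁴.
Bore (subtracted): ⌀11.9, A = 111.22 cm², x = 6.25 cm, Ī = 984.369 cm⁴.
By symmetry the centroid is at mid-width, x̄ = 6.25 cm.
All pieces are centred on the centroidal y-axis, so I = ΣĪ (holes subtracted) = 214.054 cm⁴.
Radius of gyration: k = √(I/A) = √(214.054 / 11.4982) = 4.31466 cm.

k_y ≈ 4.315 cm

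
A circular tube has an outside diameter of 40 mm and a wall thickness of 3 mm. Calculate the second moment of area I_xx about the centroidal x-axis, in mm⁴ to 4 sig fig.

I_xx ≈ 6.007 × 10⁴ mm⁴

Decompose the section into non-overlapping parts with the origin at the bottom-left of its bounding rectangle.
Outer circle: ⌀40, A = 1256.64 mm², y = 20 mm, Ī = 125 664 mm⁴.
Bore (subtracted): ⌀34, A = 907.92 mm², y = 20 mm, Ī = 65597.2 mm⁴.
By symmetry the centroid is at mid-height, ȳ = 20 mm.
All pieces are centred on the centroidal x-axis, so I = ΣĪ (holes subtracted) = 60066.5 mm⁴.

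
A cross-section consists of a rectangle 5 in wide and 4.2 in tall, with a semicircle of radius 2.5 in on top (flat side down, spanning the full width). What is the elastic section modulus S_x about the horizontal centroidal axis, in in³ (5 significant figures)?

Decompose the section into non-overlapping parts with the origin at the bottom-left of its bounding rectangle.
Rectangular body: 5 × 4.2, A = 21 in², y = 2.1 in, Ī = 30.87 in⁴.
Semicircular cap: semicircle r = 2.5, A = 9.817477 in², y = 5.261033 in, Ī = 4.287381 in⁴.
Centroid: ȳ = ΣA·y / ΣA = 3.107005 in.
Transfer each piece to the horizontal centroidal axis using Ī + A·d² with d = y − 3.107005:
  rectangular body: d = -1.007005 in → contributes +52.16526 in⁴
  semicircular cap: d = 2.154027 in → contributes +49.83885 in⁴
Total I = 102.0041 in⁴.
Extreme fibre distance c = 3.592995 in; S = I/c = 28.38972 in³.

S_x ≈ 28.390 in³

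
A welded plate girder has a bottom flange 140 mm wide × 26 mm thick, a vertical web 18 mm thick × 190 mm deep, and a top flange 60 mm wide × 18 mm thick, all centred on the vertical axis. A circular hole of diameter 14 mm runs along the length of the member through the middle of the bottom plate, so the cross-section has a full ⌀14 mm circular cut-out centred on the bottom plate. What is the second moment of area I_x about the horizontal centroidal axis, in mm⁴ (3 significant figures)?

Break the section into simple shapes (no overlaps), measuring from the bottom-left corner of the bounding box.
Bottom plate: 140 × 26, A = 3 640 mm², y = 13 mm, Ī = 205 053 mm⁴.
Web plate: 18 × 190, A = 3 420 mm², y = 121 mm, Ī = 10 288 500 mm⁴.
Top plate: 60 × 18, A = 1 080 mm², y = 225 mm, Ī = 29 160 mm⁴.
Hole (subtracted): ⌀14, A = 153.94 mm², y = 13 mm, Ī = 1885.7 mm⁴.
Centroid: ȳ = ΣA·y / ΣA = 87.921 mm.
Transfer each piece to the horizontal centroidal axis using Ī + A·d² with d = y − 87.921:
  bottom plate: d = -74.921 mm → contributes +20 636 686 mm⁴
  web plate: d = 33.079 mm → contributes +14 030 839 mm⁴
  top plate: d = 137.08 mm → contributes +20 323 203 mm⁴
  hole: d = -74.921 mm → contributes −865 953 mm⁴
Total I = 54 124 776 mm⁴.

I_x ≈ 5.41 × 10⁷ mm⁴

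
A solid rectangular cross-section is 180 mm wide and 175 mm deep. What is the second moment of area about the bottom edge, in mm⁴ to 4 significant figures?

The section: 180 × 175, A = 31 500 mm², y = 87.5 mm, Ī = 80 390 625 mm⁴.
Transfer it to the bottom edge using Ī + A·d² with d = y − 0:
  the section: d = 87.5 mm → contributes +321 562 500 mm⁴
Total I = 321 562 500 mm⁴.

I_base ≈ 3.216 × 10⁸ mm⁴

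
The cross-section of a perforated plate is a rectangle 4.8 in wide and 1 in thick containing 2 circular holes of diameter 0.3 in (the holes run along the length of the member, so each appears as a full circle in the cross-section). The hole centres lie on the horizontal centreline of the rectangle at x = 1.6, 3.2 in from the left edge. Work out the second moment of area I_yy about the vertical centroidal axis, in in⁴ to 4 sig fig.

Decompose the section into non-overlapping parts with the origin at the bottom-left of its bounding rectangle.
Plate: 4.8 × 1, A = 4.8 in², x = 2.4 in, Ī = 9.216 in⁴.
Hole 1 (subtracted): ⌀0.3, A = 0.0706858 in², x = 1.6 in, Ī = 0.000397608 in⁴.
Hole 2 (subtracted): ⌀0.3, A = 0.0706858 in², x = 3.2 in, Ī = 0.000397608 in⁴.
By symmetry the centroid is at mid-width, x̄ = 2.4 in.
Transfer each piece to the vertical centroidal axis using Ī + A·d² with d = x − 2.4:
  plate: d = 0 in → contributes +9.216 in⁴
  hole 1: d = -0.8 in → contributes −0.0456365 in⁴
  hole 2: d = 0.8 in → contributes −0.0456365 in⁴
Total I = 9.12473 in⁴.

I_yy ≈ 9.125 in⁴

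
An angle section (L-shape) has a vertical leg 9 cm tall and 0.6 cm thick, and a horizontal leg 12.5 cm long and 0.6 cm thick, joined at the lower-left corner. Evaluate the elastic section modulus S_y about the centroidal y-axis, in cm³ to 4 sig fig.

S_y ≈ 23.67 cm³

Treat the section as a set of non-overlapping primitives; coordinates are from the bounding-box lower-left.
Vertical leg: 0.6 × 9, A = 5.4 cm², x = 0.3 cm, Ī = 0.162 cm⁴.
Horizontal leg (remainder): 11.9 × 0.6, A = 7.14 cm², x = 6.55 cm, Ī = 84.258 cm⁴.
Centroid: x̄ = ΣA·x / ΣA = 3.85861 cm.
Transfer each piece to the centroidal y-axis using Ī + A·d² with d = x − 3.85861:
  vertical leg: d = -3.55861 cm → contributes +68.5461 cm⁴
  horizontal leg (remainder): d = 2.69139 cm → contributes +135.977 cm⁴
Total I = 204.523 cm⁴.
Extreme fibre distance c = 8.64139 cm; S = I/c = 23.6679 cm³.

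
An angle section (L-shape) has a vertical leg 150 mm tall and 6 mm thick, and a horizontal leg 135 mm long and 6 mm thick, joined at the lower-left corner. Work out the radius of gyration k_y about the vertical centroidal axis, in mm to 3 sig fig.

Treat the section as a set of non-overlapping primitives; coordinates are from the bounding-box lower-left.
Vertical leg: 6 × 150, A = 900 mm², x = 3 mm, Ī = 2 700 mm⁴.
Horizontal leg (remainder): 129 × 6, A = 774 mm², x = 70.5 mm, Ī = 1 073 345 mm⁴.
Centroid: x̄ = ΣA·x / ΣA = 34.21 mm.
Transfer each piece to the vertical centroidal axis using Ī + A·d² with d = x − 34.21:
  vertical leg: d = -31.21 mm → contributes +879 340 mm⁴
  horizontal leg (remainder): d = 36.29 mm → contributes +2 092 693 mm⁴
Total I = 2 972 032 mm⁴.
Radius of gyration: k = √(I/A) = √(2 972 032 / 1 674) = 42.136 mm.

k_y ≈ 42.1 mm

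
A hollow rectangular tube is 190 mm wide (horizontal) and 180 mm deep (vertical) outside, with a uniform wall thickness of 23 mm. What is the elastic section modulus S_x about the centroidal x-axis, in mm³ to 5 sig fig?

S_x ≈ 7.0519 × 10⁵ mm³

Break the section into simple shapes (no overlaps), measuring from the bottom-left corner of the bounding box.
Outer rectangle: 190 × 180, A = 34 200 mm², y = 90 mm, Ī = 92 340 000 mm⁴.
Inner void (subtracted): 144 × 134, A = 19 296 mm², y = 90 mm, Ī = 28 873 248 mm⁴.
By symmetry the centroid is at mid-height, ȳ = 90 mm.
All pieces are centred on the centroidal x-axis, so I = ΣĪ (holes subtracted) = 63 466 752 mm⁴.
Extreme fibre distance c = 90 mm; S = I/c = 705186.1 mm³.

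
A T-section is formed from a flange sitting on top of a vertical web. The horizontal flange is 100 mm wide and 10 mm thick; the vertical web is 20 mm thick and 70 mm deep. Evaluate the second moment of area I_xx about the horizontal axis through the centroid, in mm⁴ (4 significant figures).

Break the section into simple shapes (no overlaps), measuring from the bottom-left corner of the bounding box.
Flange: 100 × 10, A = 1 000 mm², y = 75 mm, Ī = 8333.33 mm⁴.
Web: 20 × 70, A = 1 400 mm², y = 35 mm, Ī = 571 667 mm⁴.
Centroid: ȳ = ΣA·y / ΣA = 51.6667 mm.
Transfer each piece to the horizontal axis through the centroid using Ī + A·d² with d = y − 51.6667:
  flange: d = 23.3333 mm → contributes +552 778 mm⁴
  web: d = -16.6667 mm → contributes +960 556 mm⁴
Total I = 1 513 333 mm⁴.

I_xx ≈ 1.513 × 10⁶ mm⁴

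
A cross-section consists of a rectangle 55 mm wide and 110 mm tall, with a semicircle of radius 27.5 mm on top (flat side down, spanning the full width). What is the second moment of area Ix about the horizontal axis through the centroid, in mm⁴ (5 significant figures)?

Decompose the section into non-overlapping parts with the origin at the bottom-left of its bounding rectangle.
Rectangular body: 55 × 110, A = 6 050 mm², y = 55 mm, Ī = 6 100 417 mm⁴.
Semicircular cap: semicircle r = 27.5, A = 1187.915 mm², y = 121.6714 mm, Ī = 62771.55 mm⁴.
Centroid: ȳ = ΣA·y / ΣA = 65.94236 mm.
Transfer each piece to the horizontal axis through the centroid using Ī + A·d² with d = y − 65.94236:
  rectangular body: d = -10.94236 mm → contributes +6 824 815 mm⁴
  semicircular cap: d = 55.729 mm → contributes +3 752 104 mm⁴
Total I = 10 576 919 mm⁴.

Ix ≈ 1.0577 × 10⁷ mm⁴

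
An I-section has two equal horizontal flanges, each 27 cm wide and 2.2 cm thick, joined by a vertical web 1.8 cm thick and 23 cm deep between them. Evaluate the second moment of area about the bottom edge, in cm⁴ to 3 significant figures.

Break the section into simple shapes (no overlaps), measuring from the bottom-left corner of the bounding box.
Bottom flange: 27 × 2.2, A = 59.4 cm², y = 1.1 cm, Ī = 23.958 cm⁴.
Web: 1.8 × 23, A = 41.4 cm², y = 13.7 cm, Ī = 1825.1 cm⁴.
Top flange: 27 × 2.2, A = 59.4 cm², y = 26.3 cm, Ī = 23.958 cm⁴.
Transfer each piece to the bottom edge using Ī + A·d² with d = y − 0:
  bottom flange: d = 1.1 cm → contributes +95.832 cm⁴
  web: d = 13.7 cm → contributes +9595.4 cm⁴
  top flange: d = 26.3 cm → contributes +41 110 cm⁴
Total I = 50 802 cm⁴.

I_base ≈ 5.08 × 10⁴ cm⁴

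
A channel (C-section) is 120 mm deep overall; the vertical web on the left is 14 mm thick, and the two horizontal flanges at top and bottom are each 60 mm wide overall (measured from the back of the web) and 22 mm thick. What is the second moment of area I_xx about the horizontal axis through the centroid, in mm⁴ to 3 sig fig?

I_xx ≈ 6.96 × 10⁶ mm⁴

Decompose the section into non-overlapping parts with the origin at the bottom-left of its bounding rectangle.
Web: 14 × 120, A = 1 680 mm², y = 60 mm, Ī = 2 016 000 mm⁴.
Top flange (beyond web): 46 × 22, A = 1 012 mm², y = 109 mm, Ī = 40 817 mm⁴.
Bottom flange (beyond web): 46 × 22, A = 1 012 mm², y = 11 mm, Ī = 40 817 mm⁴.
By symmetry the centroid is at mid-height, ȳ = 60 mm.
Transfer each piece to the horizontal axis through the centroid using Ī + A·d² with d = y − 60:
  web: d = 0 mm → contributes +2 016 000 mm⁴
  top flange (beyond web): d = 49 mm → contributes +2 470 629 mm⁴
  bottom flange (beyond web): d = -49 mm → contributes +2 470 629 mm⁴
Total I = 6 957 259 mm⁴.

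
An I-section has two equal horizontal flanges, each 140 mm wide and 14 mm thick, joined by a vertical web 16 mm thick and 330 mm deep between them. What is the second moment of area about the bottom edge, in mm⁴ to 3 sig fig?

Treat the section as a set of non-overlapping primitives; coordinates are from the bounding-box lower-left.
Bottom flange: 140 × 14, A = 1 960 mm², y = 7 mm, Ī = 32 013 mm⁴.
Web: 16 × 330, A = 5 280 mm², y = 179 mm, Ī = 47 916 000 mm⁴.
Top flange: 140 × 14, A = 1 960 mm², y = 351 mm, Ī = 32 013 mm⁴.
Transfer each piece to the base of the section using Ī + A·d² with d = y − 0:
  bottom flange: d = 7 mm → contributes +128 053 mm⁴
  web: d = 179 mm → contributes +217 092 480 mm⁴
  top flange: d = 351 mm → contributes +241 505 973 mm⁴
Total I = 458 726 507 mm⁴.

I_base ≈ 4.59 × 10⁸ mm⁴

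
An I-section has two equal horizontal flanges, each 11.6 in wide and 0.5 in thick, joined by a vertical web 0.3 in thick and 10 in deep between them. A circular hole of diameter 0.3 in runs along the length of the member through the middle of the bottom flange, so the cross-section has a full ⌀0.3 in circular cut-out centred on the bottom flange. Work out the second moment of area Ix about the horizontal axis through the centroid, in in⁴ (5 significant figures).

Decompose the section into non-overlapping parts with the origin at the bottom-left of its bounding rectangle.
Bottom flange: 11.6 × 0.5, A = 5.8 in², y = 0.25 in, Ī = 0.1208333 in⁴.
Web: 0.3 × 10, A = 3 in², y = 5.5 in, Ī = 25 in⁴.
Top flange: 11.6 × 0.5, A = 5.8 in², y = 10.75 in, Ī = 0.1208333 in⁴.
Hole (subtracted): ⌀0.3, A = 0.07068583 in², y = 0.25 in, Ī = 0.0003976078 in⁴.
Centroid: ȳ = ΣA·y / ΣA = 5.525542 in.
Transfer each piece to the horizontal axis through the centroid using Ī + A·d² with d = y − 5.525542:
  bottom flange: d = -5.275542 in → contributes +161.5426 in⁴
  web: d = -0.02554151 in → contributes +25.00196 in⁴
  top flange: d = 5.224458 in → contributes +158.4316 in⁴
  hole: d = -5.275542 in → contributes −1.967679 in⁴
Total I = 343.0085 in⁴.

Ix ≈ 343.01 in⁴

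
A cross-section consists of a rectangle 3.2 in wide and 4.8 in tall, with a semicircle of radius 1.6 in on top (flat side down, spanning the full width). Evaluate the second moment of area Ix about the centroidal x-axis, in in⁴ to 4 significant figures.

Ix ≈ 60.42 in⁴

Decompose the section into non-overlapping parts with the origin at the bottom-left of its bounding rectangle.
Rectangular body: 3.2 × 4.8, A = 15.36 in², y = 2.4 in, Ī = 29.4912 in⁴.
Semicircular cap: semicircle r = 1.6, A = 4.02124 in², y = 5.47906 in, Ī = 0.719303 in⁴.
Centroid: ȳ = ΣA·y / ΣA = 3.03885 in.
Transfer each piece to the centroidal x-axis using Ī + A·d² with d = y − 3.03885:
  rectangular body: d = -0.638847 in → contributes +35.76 in⁴
  semicircular cap: d = 2.44021 in → contributes +24.6644 in⁴
Total I = 60.4244 in⁴.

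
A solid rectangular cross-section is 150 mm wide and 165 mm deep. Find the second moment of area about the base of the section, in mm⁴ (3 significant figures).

I_base ≈ 2.25 × 10⁸ mm⁴

The section: 150 × 165, A = 24 750 mm², y = 82.5 mm, Ī = 56 151 563 mm⁴.
Transfer it to a horizontal axis along the bottom face using Ī + A·d² with d = y − 0:
  the section: d = 82.5 mm → contributes +224 606 250 mm⁴
Total I = 224 606 250 mm⁴.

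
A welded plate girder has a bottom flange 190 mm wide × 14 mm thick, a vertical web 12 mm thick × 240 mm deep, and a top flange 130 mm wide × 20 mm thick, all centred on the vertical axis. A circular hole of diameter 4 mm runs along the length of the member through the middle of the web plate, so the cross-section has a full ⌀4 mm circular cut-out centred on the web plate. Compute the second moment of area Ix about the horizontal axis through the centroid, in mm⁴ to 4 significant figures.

Ix ≈ 1.008 × 10⁸ mm⁴

Break the section into simple shapes (no overlaps), measuring from the bottom-left corner of the bounding box.
Bottom plate: 190 × 14, A = 2 660 mm², y = 7 mm, Ī = 43446.7 mm⁴.
Web plate: 12 × 240, A = 2 880 mm², y = 134 mm, Ī = 13 824 000 mm⁴.
Top plate: 130 × 20, A = 2 600 mm², y = 264 mm, Ī = 86666.7 mm⁴.
Hole (subtracted): ⌀4, A = 12.5664 mm², y = 134 mm, Ī = 12.5664 mm⁴.
Centroid: ȳ = ΣA·y / ΣA = 134.022 mm.
Transfer each piece to the horizontal axis through the centroid using Ī + A·d² with d = y − 134.022:
  bottom plate: d = -127.022 mm → contributes +42 961 552 mm⁴
  web plate: d = -0.0221472 mm → contributes +13 824 001 mm⁴
  top plate: d = 129.978 mm → contributes +44 011 696 mm⁴
  hole: d = -0.0221472 mm → contributes −12.5725 mm⁴
Total I = 100 797 237 mm⁴.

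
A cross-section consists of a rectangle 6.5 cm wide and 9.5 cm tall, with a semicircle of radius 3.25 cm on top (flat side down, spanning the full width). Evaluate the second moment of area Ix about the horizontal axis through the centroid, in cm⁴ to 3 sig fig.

Ix ≈ 968 cm⁴

Decompose the section into non-overlapping parts with the origin at the bottom-left of its bounding rectangle.
Rectangular body: 6.5 × 9.5, A = 61.75 cm², y = 4.75 cm, Ī = 464.41 cm⁴.
Semicircular cap: semicircle r = 3.25, A = 16.592 cm², y = 10.879 cm, Ī = 12.245 cm⁴.
Centroid: ȳ = ΣA·y / ΣA = 6.0481 cm.
Transfer each piece to the horizontal axis through the centroid using Ī + A·d² with d = y − 6.0481:
  rectangular body: d = -1.2981 cm → contributes +568.46 cm⁴
  semicircular cap: d = 4.8312 cm → contributes +399.51 cm⁴
Total I = 967.97 cm⁴.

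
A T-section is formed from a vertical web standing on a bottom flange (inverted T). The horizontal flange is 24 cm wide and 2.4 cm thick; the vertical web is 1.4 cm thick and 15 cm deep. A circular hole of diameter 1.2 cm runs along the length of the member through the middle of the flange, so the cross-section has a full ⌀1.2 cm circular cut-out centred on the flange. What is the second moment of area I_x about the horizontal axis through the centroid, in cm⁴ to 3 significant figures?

Split into non-overlapping primitives; take the origin at the lower-left of the bounding box.
Flange: 24 × 2.4, A = 57.6 cm², y = 1.2 cm, Ī = 27.648 cm⁴.
Web: 1.4 × 15, A = 21 cm², y = 9.9 cm, Ī = 393.75 cm⁴.
Hole (subtracted): ⌀1.2, A = 1.131 cm², y = 1.2 cm, Ī = 0.10179 cm⁴.
Centroid: ȳ = ΣA·y / ΣA = 3.5584 cm.
Transfer each piece to the horizontal axis through the centroid using Ī + A·d² with d = y − 3.5584:
  flange: d = -2.3584 cm → contributes +348.01 cm⁴
  web: d = 6.3416 cm → contributes +1238.3 cm⁴
  hole: d = -2.3584 cm → contributes −6.3921 cm⁴
Total I = 1579.9 cm⁴.

I_x ≈ 1580 cm⁴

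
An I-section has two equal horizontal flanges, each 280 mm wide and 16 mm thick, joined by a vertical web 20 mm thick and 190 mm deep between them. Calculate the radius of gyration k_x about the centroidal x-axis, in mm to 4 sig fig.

k_x ≈ 91.44 mm

Treat the section as a set of non-overlapping primitives; coordinates are from the bounding-box lower-left.
Bottom flange: 280 × 16, A = 4 480 mm², y = 8 mm, Ī = 95573.3 mm⁴.
Web: 20 × 190, A = 3 800 mm², y = 111 mm, Ī = 11 431 667 mm⁴.
Top flange: 280 × 16, A = 4 480 mm², y = 214 mm, Ī = 95573.3 mm⁴.
By symmetry the centroid is at mid-height, ȳ = 111 mm.
Transfer each piece to the centroidal x-axis using Ī + A·d² with d = y − 111:
  bottom flange: d = -103 mm → contributes +47 623 893 mm⁴
  web: d = 0 mm → contributes +11 431 667 mm⁴
  top flange: d = 103 mm → contributes +47 623 893 mm⁴
Total I = 106 679 453 mm⁴.
Radius of gyration: k = √(I/A) = √(106 679 453 / 12 760) = 91.4355 mm.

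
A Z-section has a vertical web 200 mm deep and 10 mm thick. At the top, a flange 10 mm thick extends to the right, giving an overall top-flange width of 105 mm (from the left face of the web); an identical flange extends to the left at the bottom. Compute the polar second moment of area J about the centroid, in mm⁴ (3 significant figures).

Split into non-overlapping primitives; take the origin at the lower-left of the bounding box.
Web: 10 × 200, A = 2 000 mm², y = 100 mm, Ī = 6 666 667 mm⁴.
Top flange (beyond web): 95 × 10, A = 950 mm², y = 195 mm, Ī = 7916.7 mm⁴.
Bottom flange (beyond web): 95 × 10, A = 950 mm², y = 5 mm, Ī = 7916.7 mm⁴.
Centroid: ȳ = ΣA·y / ΣA = 100 mm.
Transfer each piece to the centroidal x-axis using Ī + A·d² with d = y − 100:
  web: d = 0 mm → contributes +6 666 667 mm⁴
  top flange (beyond web): d = 95 mm → contributes +8 581 667 mm⁴
  bottom flange (beyond web): d = -95 mm → contributes +8 581 667 mm⁴
Total I = 23 830 000 mm⁴.
For the y-axis: x̄ = 100 mm.
Repeating about the centroidal y-axis gives I_y = 6 682 500 mm⁴.
Polar second moment: J = I_x + I_y = 30 512 500 mm⁴.

J ≈ 3.05 × 10⁷ mm⁴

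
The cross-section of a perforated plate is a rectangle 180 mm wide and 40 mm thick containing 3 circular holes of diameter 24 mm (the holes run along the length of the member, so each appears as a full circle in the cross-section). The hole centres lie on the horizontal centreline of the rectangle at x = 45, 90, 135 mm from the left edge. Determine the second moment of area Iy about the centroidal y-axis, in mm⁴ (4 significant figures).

Treat the section as a set of non-overlapping primitives; coordinates are from the bounding-box lower-left.
Plate: 180 × 40, A = 7 200 mm², x = 90 mm, Ī = 19 440 000 mm⁴.
Hole 1 (subtracted): ⌀24, A = 452.389 mm², x = 45 mm, Ī = 16 286 mm⁴.
Hole 2 (subtracted): ⌀24, A = 452.389 mm², x = 90 mm, Ī = 16 286 mm⁴.
Hole 3 (subtracted): ⌀24, A = 452.389 mm², x = 135 mm, Ī = 16 286 mm⁴.
By symmetry the centroid is at mid-width, x̄ = 90 mm.
Transfer each piece to the centroidal y-axis using Ī + A·d² with d = x − 90:
  plate: d = 0 mm → contributes +19 440 000 mm⁴
  hole 1: d = -45 mm → contributes −932 374 mm⁴
  hole 2: d = 0 mm → contributes −16 286 mm⁴
  hole 3: d = 45 mm → contributes −932 374 mm⁴
Total I = 17 558 965 mm⁴.

Iy ≈ 1.756 × 10⁷ mm⁴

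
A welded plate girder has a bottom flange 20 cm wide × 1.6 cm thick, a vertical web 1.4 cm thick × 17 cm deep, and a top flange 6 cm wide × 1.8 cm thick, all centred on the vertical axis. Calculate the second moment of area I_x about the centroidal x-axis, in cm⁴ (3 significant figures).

Treat the section as a set of non-overlapping primitives; coordinates are from the bounding-box lower-left.
Bottom plate: 20 × 1.6, A = 32 cm², y = 0.8 cm, Ī = 6.8267 cm⁴.
Web plate: 1.4 × 17, A = 23.8 cm², y = 10.1 cm, Ī = 573.18 cm⁴.
Top plate: 6 × 1.8, A = 10.8 cm², y = 19.5 cm, Ī = 2.916 cm⁴.
Centroid: ȳ = ΣA·y / ΣA = 7.1559 cm.
Transfer each piece to the centroidal x-axis using Ī + A·d² with d = y − 7.1559:
  bottom plate: d = -6.3559 cm → contributes +1299.5 cm⁴
  web plate: d = 2.9441 cm → contributes +779.48 cm⁴
  top plate: d = 12.344 cm → contributes +1648.6 cm⁴
Total I = 3727.6 cm⁴.

I_x ≈ 3730 cm⁴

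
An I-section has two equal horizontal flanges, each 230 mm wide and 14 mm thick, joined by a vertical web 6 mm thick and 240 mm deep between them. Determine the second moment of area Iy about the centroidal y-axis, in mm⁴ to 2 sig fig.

Iy ≈ 2.8 × 10⁷ mm⁴

Split into non-overlapping primitives; take the origin at the lower-left of the bounding box.
Bottom flange: 230 × 14, A = 3 220 mm², x = 115 mm, Ī = 14 194 833 mm⁴.
Web: 6 × 240, A = 1 440 mm², x = 115 mm, Ī = 4 320 mm⁴.
Top flange: 230 × 14, A = 3 220 mm², x = 115 mm, Ī = 14 194 833 mm⁴.
By symmetry the centroid is at mid-width, x̄ = 115 mm.
All pieces are centred on the centroidal y-axis, so I = ΣĪ = 28 393 987 mm⁴.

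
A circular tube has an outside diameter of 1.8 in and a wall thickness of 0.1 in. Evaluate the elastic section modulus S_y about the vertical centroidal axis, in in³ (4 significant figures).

Treat the section as a set of non-overlapping primitives; coordinates are from the bounding-box lower-left.
Outer circle: ⌀1.8, A = 2.54469 in², x = 0.9 in, Ī = 0.5153 in⁴.
Bore (subtracted): ⌀1.6, A = 2.01062 in², x = 0.9 in, Ī = 0.321699 in⁴.
By symmetry the centroid is at mid-width, x̄ = 0.9 in.
All pieces are centred on the vertical centroidal axis, so I = ΣĪ (holes subtracted) = 0.193601 in⁴.
Extreme fibre distance c = 0.9 in; S = I/c = 0.215112 in³.

S_y ≈ 0.2151 in³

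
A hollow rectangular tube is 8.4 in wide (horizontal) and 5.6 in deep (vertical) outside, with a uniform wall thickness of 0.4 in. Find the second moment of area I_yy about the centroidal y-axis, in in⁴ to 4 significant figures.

I_yy ≈ 101.0 in⁴

Split into non-overlapping primitives; take the origin at the lower-left of the bounding box.
Outer rectangle: 8.4 × 5.6, A = 47.04 in², x = 4.2 in, Ī = 276.595 in⁴.
Inner void (subtracted): 7.6 × 4.8, A = 36.48 in², x = 4.2 in, Ī = 175.59 in⁴.
By symmetry the centroid is at mid-width, x̄ = 4.2 in.
All pieces are centred on the centroidal y-axis, so I = ΣĪ (holes subtracted) = 101.005 in⁴.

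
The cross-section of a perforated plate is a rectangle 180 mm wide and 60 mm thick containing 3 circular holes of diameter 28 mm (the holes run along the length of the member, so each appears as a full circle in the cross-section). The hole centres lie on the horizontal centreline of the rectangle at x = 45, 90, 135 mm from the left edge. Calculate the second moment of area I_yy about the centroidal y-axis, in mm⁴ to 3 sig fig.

I_yy ≈ 2.66 × 10⁷ mm⁴

Break the section into simple shapes (no overlaps), measuring from the bottom-left corner of the bounding box.
Plate: 180 × 60, A = 10 800 mm², x = 90 mm, Ī = 29 160 000 mm⁴.
Hole 1 (subtracted): ⌀28, A = 615.75 mm², x = 45 mm, Ī = 30 172 mm⁴.
Hole 2 (subtracted): ⌀28, A = 615.75 mm², x = 90 mm, Ī = 30 172 mm⁴.
Hole 3 (subtracted): ⌀28, A = 615.75 mm², x = 135 mm, Ī = 30 172 mm⁴.
By symmetry the centroid is at mid-width, x̄ = 90 mm.
Transfer each piece to the centroidal y-axis using Ī + A·d² with d = x − 90:
  plate: d = 0 mm → contributes +29 160 000 mm⁴
  hole 1: d = -45 mm → contributes −1 277 070 mm⁴
  hole 2: d = 0 mm → contributes −30 172 mm⁴
  hole 3: d = 45 mm → contributes −1 277 070 mm⁴
Total I = 26 575 688 mm⁴.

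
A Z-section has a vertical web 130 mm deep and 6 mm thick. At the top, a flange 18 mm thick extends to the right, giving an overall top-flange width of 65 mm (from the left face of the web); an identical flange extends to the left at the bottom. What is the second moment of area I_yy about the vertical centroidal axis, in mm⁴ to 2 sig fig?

Decompose the section into non-overlapping parts with the origin at the bottom-left of its bounding rectangle.
Web: 6 × 130, A = 780 mm², x = 62 mm, Ī = 2 340 mm⁴.
Top flange (beyond web): 59 × 18, A = 1 062 mm², x = 94.5 mm, Ī = 308 069 mm⁴.
Bottom flange (beyond web): 59 × 18, A = 1 062 mm², x = 29.5 mm, Ī = 308 069 mm⁴.
Centroid: x̄ = ΣA·x / ΣA = 62 mm.
Transfer each piece to the vertical centroidal axis using Ī + A·d² with d = x − 62:
  web: d = 0 mm → contributes +2 340 mm⁴
  top flange (beyond web): d = 32.5 mm → contributes +1 429 806 mm⁴
  bottom flange (beyond web): d = -32.5 mm → contributes +1 429 806 mm⁴
Total I = 2 861 952 mm⁴.

I_yy ≈ 2.9 × 10⁶ mm⁴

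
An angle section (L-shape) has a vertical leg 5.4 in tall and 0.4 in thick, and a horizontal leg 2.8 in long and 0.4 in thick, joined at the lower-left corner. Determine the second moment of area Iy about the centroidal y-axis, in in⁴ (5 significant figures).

Split into non-overlapping primitives; take the origin at the lower-left of the bounding box.
Vertical leg: 0.4 × 5.4, A = 2.16 in², x = 0.2 in, Ī = 0.0288 in⁴.
Horizontal leg (remainder): 2.4 × 0.4, A = 0.96 in², x = 1.6 in, Ī = 0.4608 in⁴.
Centroid: x̄ = ΣA·x / ΣA = 0.6307692 in.
Transfer each piece to the centroidal y-axis using Ī + A·d² with d = x − 0.6307692:
  vertical leg: d = -0.4307692 in → contributes +0.4296142 in⁴
  horizontal leg (remainder): d = 0.9692308 in → contributes +1.362632 in⁴
Total I = 1.792246 in⁴.

Iy ≈ 1.7922 in⁴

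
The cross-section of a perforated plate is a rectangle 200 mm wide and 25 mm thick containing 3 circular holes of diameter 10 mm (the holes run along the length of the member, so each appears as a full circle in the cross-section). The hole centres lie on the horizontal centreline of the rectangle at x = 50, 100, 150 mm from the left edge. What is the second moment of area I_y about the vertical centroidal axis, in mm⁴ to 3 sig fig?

Decompose the section into non-overlapping parts with the origin at the bottom-left of its bounding rectangle.
Plate: 200 × 25, A = 5 000 mm², x = 100 mm, Ī = 16 666 667 mm⁴.
Hole 1 (subtracted): ⌀10, A = 78.54 mm², x = 50 mm, Ī = 490.87 mm⁴.
Hole 2 (subtracted): ⌀10, A = 78.54 mm², x = 100 mm, Ī = 490.87 mm⁴.
Hole 3 (subtracted): ⌀10, A = 78.54 mm², x = 150 mm, Ī = 490.87 mm⁴.
By symmetry the centroid is at mid-width, x̄ = 100 mm.
Transfer each piece to the vertical centroidal axis using Ī + A·d² with d = x − 100:
  plate: d = 0 mm → contributes +16 666 667 mm⁴
  hole 1: d = -50 mm → contributes −196 840 mm⁴
  hole 2: d = 0 mm → contributes −490.87 mm⁴
  hole 3: d = 50 mm → contributes −196 840 mm⁴
Total I = 16 272 495 mm⁴.

I_y ≈ 1.63 × 10⁷ mm⁴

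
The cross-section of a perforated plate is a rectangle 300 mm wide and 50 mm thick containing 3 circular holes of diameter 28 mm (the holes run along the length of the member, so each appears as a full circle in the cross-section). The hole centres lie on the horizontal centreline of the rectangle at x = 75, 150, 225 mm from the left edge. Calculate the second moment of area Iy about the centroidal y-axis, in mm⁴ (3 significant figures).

Iy ≈ 1.05 × 10⁸ mm⁴

Treat the section as a set of non-overlapping primitives; coordinates are from the bounding-box lower-left.
Plate: 300 × 50, A = 15 000 mm², x = 150 mm, Ī = 112 500 000 mm⁴.
Hole 1 (subtracted): ⌀28, A = 615.75 mm², x = 75 mm, Ī = 30 172 mm⁴.
Hole 2 (subtracted): ⌀28, A = 615.75 mm², x = 150 mm, Ī = 30 172 mm⁴.
Hole 3 (subtracted): ⌀28, A = 615.75 mm², x = 225 mm, Ī = 30 172 mm⁴.
By symmetry the centroid is at mid-width, x̄ = 150 mm.
Transfer each piece to the centroidal y-axis using Ī + A·d² with d = x − 150:
  plate: d = 0 mm → contributes +112 500 000 mm⁴
  hole 1: d = -75 mm → contributes −3 493 778 mm⁴
  hole 2: d = 0 mm → contributes −30 172 mm⁴
  hole 3: d = 75 mm → contributes −3 493 778 mm⁴
Total I = 105 482 273 mm⁴.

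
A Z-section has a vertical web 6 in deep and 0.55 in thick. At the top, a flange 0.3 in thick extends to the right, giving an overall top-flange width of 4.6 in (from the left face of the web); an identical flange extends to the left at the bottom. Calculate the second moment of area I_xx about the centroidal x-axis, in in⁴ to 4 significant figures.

Break the section into simple shapes (no overlaps), measuring from the bottom-left corner of the bounding box.
Web: 0.55 × 6, A = 3.3 in², y = 3 in, Ī = 9.9 in⁴.
Top flange (beyond web): 4.05 × 0.3, A = 1.215 in², y = 5.85 in, Ī = 0.0091125 in⁴.
Bottom flange (beyond web): 4.05 × 0.3, A = 1.215 in², y = 0.15 in, Ī = 0.0091125 in⁴.
Centroid: ȳ = ΣA·y / ΣA = 3 in.
Transfer each piece to the centroidal x-axis using Ī + A·d² with d = y − 3:
  web: d = 0 in → contributes +9.9 in⁴
  top flange (beyond web): d = 2.85 in → contributes +9.87795 in⁴
  bottom flange (beyond web): d = -2.85 in → contributes +9.87795 in⁴
Total I = 29.6559 in⁴.

I_xx ≈ 29.66 in⁴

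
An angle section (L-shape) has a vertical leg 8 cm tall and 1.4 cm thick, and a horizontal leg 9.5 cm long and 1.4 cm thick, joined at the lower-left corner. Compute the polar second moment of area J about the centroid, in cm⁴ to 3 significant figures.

Split into non-overlapping primitives; take the origin at the lower-left of the bounding box.
Vertical leg: 1.4 × 8, A = 11.2 cm², y = 4 cm, Ī = 59.733 cm⁴.
Horizontal leg (remainder): 8.1 × 1.4, A = 11.34 cm², y = 0.7 cm, Ī = 1.8522 cm⁴.
Centroid: ȳ = ΣA·y / ΣA = 2.3398 cm.
Transfer each piece to the centroidal x-axis using Ī + A·d² with d = y − 2.3398:
  vertical leg: d = 1.6602 cm → contributes +90.605 cm⁴
  horizontal leg (remainder): d = -1.6398 cm → contributes +32.343 cm⁴
Total I = 122.95 cm⁴.
For the y-axis: x̄ = 3.0898 cm.
Repeating about the centroidal y-axis gives I_y = 190.97 cm⁴.
Polar second moment: J = I_x + I_y = 313.91 cm⁴.

J ≈ 314 cm⁴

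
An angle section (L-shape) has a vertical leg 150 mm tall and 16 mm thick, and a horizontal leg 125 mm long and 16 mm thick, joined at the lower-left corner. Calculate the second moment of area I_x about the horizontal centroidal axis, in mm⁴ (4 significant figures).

Break the section into simple shapes (no overlaps), measuring from the bottom-left corner of the bounding box.
Vertical leg: 16 × 150, A = 2 400 mm², y = 75 mm, Ī = 4 500 000 mm⁴.
Horizontal leg (remainder): 109 × 16, A = 1 744 mm², y = 8 mm, Ī = 37205.3 mm⁴.
Centroid: ȳ = ΣA·y / ΣA = 46.8031 mm.
Transfer each piece to the horizontal centroidal axis using Ī + A·d² with d = y − 46.8031:
  vertical leg: d = 28.1969 mm → contributes +6 408 158 mm⁴
  horizontal leg (remainder): d = -38.8031 mm → contributes +2 663 111 mm⁴
Total I = 9 071 269 mm⁴.

I_x ≈ 9.071 × 10⁶ mm⁴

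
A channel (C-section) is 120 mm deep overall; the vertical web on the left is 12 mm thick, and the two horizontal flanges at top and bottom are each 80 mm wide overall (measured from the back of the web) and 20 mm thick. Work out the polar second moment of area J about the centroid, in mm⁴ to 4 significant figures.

Decompose the section into non-overlapping parts with the origin at the bottom-left of its bounding rectangle.
Web: 12 × 120, A = 1 440 mm², y = 60 mm, Ī = 1 728 000 mm⁴.
Top flange (beyond web): 68 × 20, A = 1 360 mm², y = 110 mm, Ī = 45333.3 mm⁴.
Bottom flange (beyond web): 68 × 20, A = 1 360 mm², y = 10 mm, Ī = 45333.3 mm⁴.
By symmetry the centroid is at mid-height, ȳ = 60 mm.
Transfer each piece to the centroidal x-axis using Ī + A·d² with d = y − 60:
  web: d = 0 mm → contributes +1 728 000 mm⁴
  top flange (beyond web): d = 50 mm → contributes +3 445 333 mm⁴
  bottom flange (beyond web): d = -50 mm → contributes +3 445 333 mm⁴
Total I = 8 618 667 mm⁴.
For the y-axis: x̄ = 32.1538 mm.
Repeating about the centroidal y-axis gives I_y = 2 571 848 mm⁴.
Polar second moment: J = I_x + I_y = 11 190 515 mm⁴.

J ≈ 1.119 × 10⁷ mm⁴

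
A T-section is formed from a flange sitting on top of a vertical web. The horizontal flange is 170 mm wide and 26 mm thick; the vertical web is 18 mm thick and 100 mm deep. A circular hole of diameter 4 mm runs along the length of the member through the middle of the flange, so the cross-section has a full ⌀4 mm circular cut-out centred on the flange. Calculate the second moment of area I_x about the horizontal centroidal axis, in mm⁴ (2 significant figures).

I_x ≈ 6.8 × 10⁶ mm⁴

Break the section into simple shapes (no overlaps), measuring from the bottom-left corner of the bounding box.
Flange: 170 × 26, A = 4 420 mm², y = 113 mm, Ī = 248 993 mm⁴.
Web: 18 × 100, A = 1 800 mm², y = 50 mm, Ī = 1 500 000 mm⁴.
Hole (subtracted): ⌀4, A = 12.57 mm², y = 113 mm, Ī = 12.57 mm⁴.
Centroid: ȳ = ΣA·y / ΣA = 94.73 mm.
Transfer each piece to the horizontal centroidal axis using Ī + A·d² with d = y − 94.73:
  flange: d = 18.27 mm → contributes +1 724 103 mm⁴
  web: d = -44.73 mm → contributes +5 101 646 mm⁴
  hole: d = 18.27 mm → contributes −4 206 mm⁴
Total I = 6 821 542 mm⁴.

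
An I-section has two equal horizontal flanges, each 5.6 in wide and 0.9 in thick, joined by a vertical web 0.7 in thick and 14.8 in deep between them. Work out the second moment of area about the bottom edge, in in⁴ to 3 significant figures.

Break the section into simple shapes (no overlaps), measuring from the bottom-left corner of the bounding box.
Bottom flange: 5.6 × 0.9, A = 5.04 in², y = 0.45 in, Ī = 0.3402 in⁴.
Web: 0.7 × 14.8, A = 10.36 in², y = 8.3 in, Ī = 189.1 in⁴.
Top flange: 5.6 × 0.9, A = 5.04 in², y = 16.15 in, Ī = 0.3402 in⁴.
Transfer each piece to a horizontal axis along the bottom face using Ī + A·d² with d = y − 0:
  bottom flange: d = 0.45 in → contributes +1.3608 in⁴
  web: d = 8.3 in → contributes +902.8 in⁴
  top flange: d = 16.15 in → contributes +1314.9 in⁴
Total I = 2219.1 in⁴.

I_base ≈ 2220 in⁴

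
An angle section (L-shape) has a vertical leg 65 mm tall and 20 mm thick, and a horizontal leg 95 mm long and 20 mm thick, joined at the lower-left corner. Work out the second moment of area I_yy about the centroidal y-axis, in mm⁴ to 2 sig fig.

I_yy ≈ 2.3 × 10⁶ mm⁴

Treat the section as a set of non-overlapping primitives; coordinates are from the bounding-box lower-left.
Vertical leg: 20 × 65, A = 1 300 mm², x = 10 mm, Ī = 43 333 mm⁴.
Horizontal leg (remainder): 75 × 20, A = 1 500 mm², x = 57.5 mm, Ī = 703 125 mm⁴.
Centroid: x̄ = ΣA·x / ΣA = 35.45 mm.
Transfer each piece to the centroidal y-axis using Ī + A·d² with d = x − 35.45:
  vertical leg: d = -25.45 mm → contributes +885 110 mm⁴
  horizontal leg (remainder): d = 22.05 mm → contributes +1 432 665 mm⁴
Total I = 2 317 775 mm⁴.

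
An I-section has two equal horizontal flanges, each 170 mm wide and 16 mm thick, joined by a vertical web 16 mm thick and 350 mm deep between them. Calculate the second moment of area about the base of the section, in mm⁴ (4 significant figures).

I_base ≈ 6.422 × 10⁸ mm⁴

Break the section into simple shapes (no overlaps), measuring from the bottom-left corner of the bounding box.
Bottom flange: 170 × 16, A = 2 720 mm², y = 8 mm, Ī = 58026.7 mm⁴.
Web: 16 × 350, A = 5 600 mm², y = 191 mm, Ī = 57 166 667 mm⁴.
Top flange: 170 × 16, A = 2 720 mm², y = 374 mm, Ī = 58026.7 mm⁴.
Transfer each piece to the bottom edge using Ī + A·d² with d = y − 0:
  bottom flange: d = 8 mm → contributes +232 107 mm⁴
  web: d = 191 mm → contributes +261 460 267 mm⁴
  top flange: d = 374 mm → contributes +380 520 747 mm⁴
Total I = 642 213 120 mm⁴.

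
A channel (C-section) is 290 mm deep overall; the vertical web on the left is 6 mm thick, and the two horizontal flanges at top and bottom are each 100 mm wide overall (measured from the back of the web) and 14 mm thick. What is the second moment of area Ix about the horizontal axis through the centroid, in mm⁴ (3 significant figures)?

Treat the section as a set of non-overlapping primitives; coordinates are from the bounding-box lower-left.
Web: 6 × 290, A = 1 740 mm², y = 145 mm, Ī = 12 194 500 mm⁴.
Top flange (beyond web): 94 × 14, A = 1 316 mm², y = 283 mm, Ī = 21 495 mm⁴.
Bottom flange (beyond web): 94 × 14, A = 1 316 mm², y = 7 mm, Ī = 21 495 mm⁴.
By symmetry the centroid is at mid-height, ȳ = 145 mm.
Transfer each piece to the horizontal axis through the centroid using Ī + A·d² with d = y − 145:
  web: d = 0 mm → contributes +12 194 500 mm⁴
  top flange (beyond web): d = 138 mm → contributes +25 083 399 mm⁴
  bottom flange (beyond web): d = -138 mm → contributes +25 083 399 mm⁴
Total I = 62 361 297 mm⁴.

Ix ≈ 6.24 × 10⁷ mm⁴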